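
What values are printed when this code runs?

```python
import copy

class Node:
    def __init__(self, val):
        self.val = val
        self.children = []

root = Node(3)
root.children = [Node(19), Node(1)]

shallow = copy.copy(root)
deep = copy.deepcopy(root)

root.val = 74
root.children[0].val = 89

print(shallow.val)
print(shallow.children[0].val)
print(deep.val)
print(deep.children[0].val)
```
3
89
3
19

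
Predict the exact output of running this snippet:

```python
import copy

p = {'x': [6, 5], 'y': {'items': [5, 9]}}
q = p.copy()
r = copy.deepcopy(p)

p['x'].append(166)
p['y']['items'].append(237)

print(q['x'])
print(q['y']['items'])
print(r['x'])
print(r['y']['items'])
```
[6, 5, 166]
[5, 9, 237]
[6, 5]
[5, 9]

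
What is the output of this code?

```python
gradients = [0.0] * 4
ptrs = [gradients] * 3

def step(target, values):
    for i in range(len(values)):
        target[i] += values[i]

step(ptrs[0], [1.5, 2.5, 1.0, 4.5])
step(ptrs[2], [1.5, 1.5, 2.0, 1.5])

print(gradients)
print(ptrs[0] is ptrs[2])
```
[3.0, 4.0, 3.0, 6.0]
True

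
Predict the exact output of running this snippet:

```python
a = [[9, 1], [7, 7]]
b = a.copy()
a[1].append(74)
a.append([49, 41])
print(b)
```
[[9, 1], [7, 7, 74]]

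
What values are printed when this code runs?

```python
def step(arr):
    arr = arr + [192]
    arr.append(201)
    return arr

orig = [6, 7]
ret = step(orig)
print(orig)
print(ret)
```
[6, 7]
[6, 7, 192, 201]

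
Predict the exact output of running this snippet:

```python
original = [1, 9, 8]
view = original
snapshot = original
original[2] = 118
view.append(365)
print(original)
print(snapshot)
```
[1, 9, 118, 365]
[1, 9, 118, 365]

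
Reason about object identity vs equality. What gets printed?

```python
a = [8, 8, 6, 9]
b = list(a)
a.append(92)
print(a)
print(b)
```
[8, 8, 6, 9, 92]
[8, 8, 6, 9]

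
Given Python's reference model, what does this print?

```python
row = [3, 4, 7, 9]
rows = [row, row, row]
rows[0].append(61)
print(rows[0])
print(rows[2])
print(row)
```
[3, 4, 7, 9, 61]
[3, 4, 7, 9, 61]
[3, 4, 7, 9, 61]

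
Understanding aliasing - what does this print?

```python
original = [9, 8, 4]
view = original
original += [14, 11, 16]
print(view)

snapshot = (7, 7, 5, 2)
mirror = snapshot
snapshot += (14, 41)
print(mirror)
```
[9, 8, 4, 14, 11, 16]
(7, 7, 5, 2)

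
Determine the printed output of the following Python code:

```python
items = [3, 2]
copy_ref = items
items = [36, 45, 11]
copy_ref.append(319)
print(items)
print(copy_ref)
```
[36, 45, 11]
[3, 2, 319]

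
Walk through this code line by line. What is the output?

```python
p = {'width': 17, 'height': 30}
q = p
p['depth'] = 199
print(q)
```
{'width': 17, 'height': 30, 'depth': 199}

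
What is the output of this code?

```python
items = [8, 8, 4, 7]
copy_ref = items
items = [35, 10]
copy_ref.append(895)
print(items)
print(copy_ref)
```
[35, 10]
[8, 8, 4, 7, 895]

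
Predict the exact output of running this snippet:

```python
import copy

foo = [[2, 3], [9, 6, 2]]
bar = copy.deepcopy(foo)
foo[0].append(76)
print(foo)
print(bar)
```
[[2, 3, 76], [9, 6, 2]]
[[2, 3], [9, 6, 2]]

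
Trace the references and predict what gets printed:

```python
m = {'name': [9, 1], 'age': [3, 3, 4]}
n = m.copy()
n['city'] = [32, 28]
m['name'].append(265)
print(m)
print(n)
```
{'name': [9, 1, 265], 'age': [3, 3, 4]}
{'name': [9, 1, 265], 'age': [3, 3, 4], 'city': [32, 28]}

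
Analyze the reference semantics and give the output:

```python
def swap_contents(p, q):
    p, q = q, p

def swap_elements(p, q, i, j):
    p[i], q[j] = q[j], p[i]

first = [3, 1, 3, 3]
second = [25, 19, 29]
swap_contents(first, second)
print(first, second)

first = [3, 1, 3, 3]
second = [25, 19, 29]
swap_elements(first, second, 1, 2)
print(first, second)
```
[3, 1, 3, 3] [25, 19, 29]
[3, 29, 3, 3] [25, 19, 1]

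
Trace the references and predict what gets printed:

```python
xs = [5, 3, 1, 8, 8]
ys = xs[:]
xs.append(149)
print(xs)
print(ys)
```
[5, 3, 1, 8, 8, 149]
[5, 3, 1, 8, 8]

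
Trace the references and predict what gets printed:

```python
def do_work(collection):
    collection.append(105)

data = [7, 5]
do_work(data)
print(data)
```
[7, 5, 105]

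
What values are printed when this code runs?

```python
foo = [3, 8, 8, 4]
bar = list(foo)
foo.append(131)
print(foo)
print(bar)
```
[3, 8, 8, 4, 131]
[3, 8, 8, 4]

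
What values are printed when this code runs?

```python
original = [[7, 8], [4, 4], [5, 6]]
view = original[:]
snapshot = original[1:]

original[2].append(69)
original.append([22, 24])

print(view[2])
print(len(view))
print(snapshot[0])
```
[5, 6, 69]
3
[4, 4]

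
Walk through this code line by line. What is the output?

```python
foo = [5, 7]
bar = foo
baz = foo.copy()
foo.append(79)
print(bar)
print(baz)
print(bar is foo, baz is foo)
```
[5, 7, 79]
[5, 7]
True False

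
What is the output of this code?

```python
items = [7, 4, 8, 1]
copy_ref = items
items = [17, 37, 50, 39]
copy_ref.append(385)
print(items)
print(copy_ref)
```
[17, 37, 50, 39]
[7, 4, 8, 1, 385]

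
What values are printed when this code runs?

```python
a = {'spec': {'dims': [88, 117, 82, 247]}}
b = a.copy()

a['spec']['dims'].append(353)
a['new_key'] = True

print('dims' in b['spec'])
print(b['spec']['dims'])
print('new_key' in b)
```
True
[88, 117, 82, 247, 353]
False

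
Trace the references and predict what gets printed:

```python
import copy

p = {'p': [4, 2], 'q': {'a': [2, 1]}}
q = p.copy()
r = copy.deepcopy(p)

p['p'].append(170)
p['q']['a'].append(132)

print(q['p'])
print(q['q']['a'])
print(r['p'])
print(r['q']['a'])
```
[4, 2, 170]
[2, 1, 132]
[4, 2]
[2, 1]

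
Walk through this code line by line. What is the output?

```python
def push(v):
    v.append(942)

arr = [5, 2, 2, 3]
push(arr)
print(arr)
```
[5, 2, 2, 3, 942]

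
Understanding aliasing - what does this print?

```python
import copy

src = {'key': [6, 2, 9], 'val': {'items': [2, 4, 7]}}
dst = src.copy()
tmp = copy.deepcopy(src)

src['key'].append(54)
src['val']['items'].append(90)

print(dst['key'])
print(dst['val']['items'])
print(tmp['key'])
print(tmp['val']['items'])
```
[6, 2, 9, 54]
[2, 4, 7, 90]
[6, 2, 9]
[2, 4, 7]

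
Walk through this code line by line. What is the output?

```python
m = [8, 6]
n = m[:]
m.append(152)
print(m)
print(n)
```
[8, 6, 152]
[8, 6]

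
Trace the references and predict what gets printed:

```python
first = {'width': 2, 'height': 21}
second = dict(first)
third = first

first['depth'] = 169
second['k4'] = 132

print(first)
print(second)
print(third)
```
{'width': 2, 'height': 21, 'depth': 169}
{'width': 2, 'height': 21, 'k4': 132}
{'width': 2, 'height': 21, 'depth': 169}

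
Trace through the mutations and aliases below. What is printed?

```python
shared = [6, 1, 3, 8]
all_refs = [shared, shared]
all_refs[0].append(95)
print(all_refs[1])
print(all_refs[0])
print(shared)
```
[6, 1, 3, 8, 95]
[6, 1, 3, 8, 95]
[6, 1, 3, 8, 95]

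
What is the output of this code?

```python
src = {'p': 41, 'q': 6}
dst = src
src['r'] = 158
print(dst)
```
{'p': 41, 'q': 6, 'r': 158}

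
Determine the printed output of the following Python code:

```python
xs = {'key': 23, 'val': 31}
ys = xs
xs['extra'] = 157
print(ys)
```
{'key': 23, 'val': 31, 'extra': 157}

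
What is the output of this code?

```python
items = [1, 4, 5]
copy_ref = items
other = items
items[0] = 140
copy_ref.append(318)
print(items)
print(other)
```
[140, 4, 5, 318]
[140, 4, 5, 318]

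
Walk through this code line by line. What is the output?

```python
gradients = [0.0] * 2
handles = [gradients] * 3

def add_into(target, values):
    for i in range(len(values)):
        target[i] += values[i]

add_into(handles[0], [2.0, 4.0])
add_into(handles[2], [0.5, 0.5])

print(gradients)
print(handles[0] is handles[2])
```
[2.5, 4.5]
True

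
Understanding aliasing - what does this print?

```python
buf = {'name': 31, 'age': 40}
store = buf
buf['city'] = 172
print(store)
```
{'name': 31, 'age': 40, 'city': 172}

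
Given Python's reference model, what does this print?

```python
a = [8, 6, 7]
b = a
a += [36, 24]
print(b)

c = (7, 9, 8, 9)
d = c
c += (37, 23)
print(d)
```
[8, 6, 7, 36, 24]
(7, 9, 8, 9)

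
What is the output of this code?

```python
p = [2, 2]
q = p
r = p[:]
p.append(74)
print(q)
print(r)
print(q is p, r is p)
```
[2, 2, 74]
[2, 2]
True False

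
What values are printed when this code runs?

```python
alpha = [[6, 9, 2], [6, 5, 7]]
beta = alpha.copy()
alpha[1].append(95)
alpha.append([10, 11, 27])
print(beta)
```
[[6, 9, 2], [6, 5, 7, 95]]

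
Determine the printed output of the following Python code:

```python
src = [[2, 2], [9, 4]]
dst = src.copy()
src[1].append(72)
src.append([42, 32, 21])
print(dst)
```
[[2, 2], [9, 4, 72]]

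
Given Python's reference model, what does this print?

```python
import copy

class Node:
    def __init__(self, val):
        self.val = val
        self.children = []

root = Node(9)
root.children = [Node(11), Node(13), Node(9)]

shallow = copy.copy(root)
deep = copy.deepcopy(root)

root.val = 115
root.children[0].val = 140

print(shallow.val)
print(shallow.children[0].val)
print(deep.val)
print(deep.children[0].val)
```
9
140
9
11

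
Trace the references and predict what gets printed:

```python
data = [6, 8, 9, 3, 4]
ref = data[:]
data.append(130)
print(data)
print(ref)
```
[6, 8, 9, 3, 4, 130]
[6, 8, 9, 3, 4]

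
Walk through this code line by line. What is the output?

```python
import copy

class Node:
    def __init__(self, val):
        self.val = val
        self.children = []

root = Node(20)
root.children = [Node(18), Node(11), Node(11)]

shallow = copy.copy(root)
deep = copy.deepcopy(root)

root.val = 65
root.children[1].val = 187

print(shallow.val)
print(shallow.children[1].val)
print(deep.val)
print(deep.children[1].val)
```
20
187
20
11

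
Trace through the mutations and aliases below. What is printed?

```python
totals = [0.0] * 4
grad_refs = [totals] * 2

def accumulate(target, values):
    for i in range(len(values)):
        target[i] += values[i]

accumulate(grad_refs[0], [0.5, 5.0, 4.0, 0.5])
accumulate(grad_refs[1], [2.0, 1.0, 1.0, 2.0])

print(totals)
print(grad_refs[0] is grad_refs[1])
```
[2.5, 6.0, 5.0, 2.5]
True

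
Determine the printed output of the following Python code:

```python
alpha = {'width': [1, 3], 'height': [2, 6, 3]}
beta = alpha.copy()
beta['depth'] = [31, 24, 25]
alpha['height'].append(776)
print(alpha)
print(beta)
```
{'width': [1, 3], 'height': [2, 6, 3, 776]}
{'width': [1, 3], 'height': [2, 6, 3, 776], 'depth': [31, 24, 25]}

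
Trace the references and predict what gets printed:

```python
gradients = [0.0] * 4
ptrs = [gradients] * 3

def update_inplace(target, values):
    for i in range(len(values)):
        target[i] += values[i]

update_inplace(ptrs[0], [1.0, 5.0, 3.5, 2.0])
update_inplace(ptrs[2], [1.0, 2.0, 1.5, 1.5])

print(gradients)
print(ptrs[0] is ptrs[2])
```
[2.0, 7.0, 5.0, 3.5]
True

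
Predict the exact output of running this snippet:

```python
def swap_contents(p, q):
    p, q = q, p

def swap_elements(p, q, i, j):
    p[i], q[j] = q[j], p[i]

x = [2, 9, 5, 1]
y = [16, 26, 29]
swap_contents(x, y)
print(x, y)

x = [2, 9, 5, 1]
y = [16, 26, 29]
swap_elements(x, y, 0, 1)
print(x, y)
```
[2, 9, 5, 1] [16, 26, 29]
[26, 9, 5, 1] [16, 2, 29]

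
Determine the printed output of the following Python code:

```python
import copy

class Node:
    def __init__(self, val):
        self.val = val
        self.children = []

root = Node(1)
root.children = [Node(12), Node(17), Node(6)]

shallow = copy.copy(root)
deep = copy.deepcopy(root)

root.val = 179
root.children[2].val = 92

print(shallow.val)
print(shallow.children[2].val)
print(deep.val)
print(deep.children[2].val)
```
1
92
1
6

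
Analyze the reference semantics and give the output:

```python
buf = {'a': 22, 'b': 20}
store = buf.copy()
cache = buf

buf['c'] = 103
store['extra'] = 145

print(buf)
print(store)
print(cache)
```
{'a': 22, 'b': 20, 'c': 103}
{'a': 22, 'b': 20, 'extra': 145}
{'a': 22, 'b': 20, 'c': 103}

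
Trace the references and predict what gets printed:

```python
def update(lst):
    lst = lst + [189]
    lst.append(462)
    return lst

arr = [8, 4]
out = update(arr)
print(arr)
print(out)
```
[8, 4]
[8, 4, 189, 462]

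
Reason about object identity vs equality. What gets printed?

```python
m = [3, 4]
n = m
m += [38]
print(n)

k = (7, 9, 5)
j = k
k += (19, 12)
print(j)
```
[3, 4, 38]
(7, 9, 5)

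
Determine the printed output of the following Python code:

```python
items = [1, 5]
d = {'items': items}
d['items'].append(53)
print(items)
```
[1, 5, 53]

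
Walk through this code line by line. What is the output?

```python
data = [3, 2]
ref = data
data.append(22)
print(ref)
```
[3, 2, 22]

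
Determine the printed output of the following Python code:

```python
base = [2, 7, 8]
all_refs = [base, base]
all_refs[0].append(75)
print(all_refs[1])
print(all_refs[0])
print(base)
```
[2, 7, 8, 75]
[2, 7, 8, 75]
[2, 7, 8, 75]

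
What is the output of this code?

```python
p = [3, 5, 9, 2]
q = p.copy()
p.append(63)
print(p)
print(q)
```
[3, 5, 9, 2, 63]
[3, 5, 9, 2]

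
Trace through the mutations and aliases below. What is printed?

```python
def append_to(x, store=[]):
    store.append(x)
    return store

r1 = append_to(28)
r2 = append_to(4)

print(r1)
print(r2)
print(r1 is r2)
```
[28, 4]
[28, 4]
True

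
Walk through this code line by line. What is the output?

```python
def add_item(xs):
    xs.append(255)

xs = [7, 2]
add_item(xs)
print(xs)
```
[7, 2, 255]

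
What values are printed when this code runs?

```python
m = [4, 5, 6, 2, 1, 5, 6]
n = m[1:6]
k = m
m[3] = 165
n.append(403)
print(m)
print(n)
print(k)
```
[4, 5, 6, 165, 1, 5, 6]
[5, 6, 2, 1, 5, 403]
[4, 5, 6, 165, 1, 5, 6]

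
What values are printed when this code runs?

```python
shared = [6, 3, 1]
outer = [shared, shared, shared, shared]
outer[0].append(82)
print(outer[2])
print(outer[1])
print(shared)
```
[6, 3, 1, 82]
[6, 3, 1, 82]
[6, 3, 1, 82]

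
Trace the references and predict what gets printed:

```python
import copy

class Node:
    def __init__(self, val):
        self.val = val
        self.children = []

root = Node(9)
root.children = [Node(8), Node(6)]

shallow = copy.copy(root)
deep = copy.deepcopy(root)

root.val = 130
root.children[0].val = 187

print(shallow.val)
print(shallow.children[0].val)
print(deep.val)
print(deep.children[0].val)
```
9
187
9
8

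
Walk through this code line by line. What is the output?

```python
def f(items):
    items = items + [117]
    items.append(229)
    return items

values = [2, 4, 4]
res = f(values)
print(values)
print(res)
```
[2, 4, 4]
[2, 4, 4, 117, 229]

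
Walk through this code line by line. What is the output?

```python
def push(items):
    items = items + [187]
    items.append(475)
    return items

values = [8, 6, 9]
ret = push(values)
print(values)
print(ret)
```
[8, 6, 9]
[8, 6, 9, 187, 475]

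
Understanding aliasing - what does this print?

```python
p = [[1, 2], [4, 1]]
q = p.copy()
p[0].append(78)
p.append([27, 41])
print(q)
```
[[1, 2, 78], [4, 1]]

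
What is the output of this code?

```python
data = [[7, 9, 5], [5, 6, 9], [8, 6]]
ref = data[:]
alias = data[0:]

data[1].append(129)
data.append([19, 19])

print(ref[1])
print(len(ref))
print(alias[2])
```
[5, 6, 9, 129]
3
[8, 6]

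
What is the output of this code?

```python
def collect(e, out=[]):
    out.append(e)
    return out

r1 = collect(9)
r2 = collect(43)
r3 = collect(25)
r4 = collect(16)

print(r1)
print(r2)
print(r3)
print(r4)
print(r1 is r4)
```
[9, 43, 25, 16]
[9, 43, 25, 16]
[9, 43, 25, 16]
[9, 43, 25, 16]
True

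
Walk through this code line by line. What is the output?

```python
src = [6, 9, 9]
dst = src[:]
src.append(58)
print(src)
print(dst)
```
[6, 9, 9, 58]
[6, 9, 9]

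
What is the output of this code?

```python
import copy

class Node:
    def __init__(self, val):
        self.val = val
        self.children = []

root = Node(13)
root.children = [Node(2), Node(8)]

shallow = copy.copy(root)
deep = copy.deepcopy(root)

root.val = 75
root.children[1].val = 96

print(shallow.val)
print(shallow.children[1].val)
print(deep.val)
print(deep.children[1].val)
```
13
96
13
8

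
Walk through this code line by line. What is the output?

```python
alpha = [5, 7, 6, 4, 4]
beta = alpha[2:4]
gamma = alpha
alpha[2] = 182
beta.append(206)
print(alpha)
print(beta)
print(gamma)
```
[5, 7, 182, 4, 4]
[6, 4, 206]
[5, 7, 182, 4, 4]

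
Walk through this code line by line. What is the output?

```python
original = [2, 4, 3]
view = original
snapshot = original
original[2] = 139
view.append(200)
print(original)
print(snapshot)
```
[2, 4, 139, 200]
[2, 4, 139, 200]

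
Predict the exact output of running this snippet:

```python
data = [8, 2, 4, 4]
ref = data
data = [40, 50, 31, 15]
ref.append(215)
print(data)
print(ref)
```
[40, 50, 31, 15]
[8, 2, 4, 4, 215]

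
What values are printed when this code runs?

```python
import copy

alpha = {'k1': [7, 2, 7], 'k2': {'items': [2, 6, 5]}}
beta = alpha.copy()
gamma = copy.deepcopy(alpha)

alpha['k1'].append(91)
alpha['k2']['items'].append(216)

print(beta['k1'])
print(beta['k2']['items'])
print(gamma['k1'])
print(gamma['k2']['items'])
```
[7, 2, 7, 91]
[2, 6, 5, 216]
[7, 2, 7]
[2, 6, 5]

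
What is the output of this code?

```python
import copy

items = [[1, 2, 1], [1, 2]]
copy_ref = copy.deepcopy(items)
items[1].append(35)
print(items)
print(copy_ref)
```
[[1, 2, 1], [1, 2, 35]]
[[1, 2, 1], [1, 2]]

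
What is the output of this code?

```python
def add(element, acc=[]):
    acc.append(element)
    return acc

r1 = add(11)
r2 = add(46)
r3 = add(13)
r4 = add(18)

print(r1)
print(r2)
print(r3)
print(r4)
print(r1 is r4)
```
[11, 46, 13, 18]
[11, 46, 13, 18]
[11, 46, 13, 18]
[11, 46, 13, 18]
True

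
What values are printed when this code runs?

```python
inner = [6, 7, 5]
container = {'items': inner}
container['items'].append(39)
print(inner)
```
[6, 7, 5, 39]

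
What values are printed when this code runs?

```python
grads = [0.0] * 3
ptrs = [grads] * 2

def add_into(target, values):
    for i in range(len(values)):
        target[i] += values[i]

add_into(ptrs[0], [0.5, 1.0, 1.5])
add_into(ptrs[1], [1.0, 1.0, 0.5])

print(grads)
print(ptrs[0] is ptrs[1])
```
[1.5, 2.0, 2.0]
True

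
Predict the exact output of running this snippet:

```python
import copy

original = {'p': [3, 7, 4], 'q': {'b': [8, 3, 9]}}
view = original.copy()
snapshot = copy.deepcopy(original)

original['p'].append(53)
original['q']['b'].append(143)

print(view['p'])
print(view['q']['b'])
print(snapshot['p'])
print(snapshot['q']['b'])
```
[3, 7, 4, 53]
[8, 3, 9, 143]
[3, 7, 4]
[8, 3, 9]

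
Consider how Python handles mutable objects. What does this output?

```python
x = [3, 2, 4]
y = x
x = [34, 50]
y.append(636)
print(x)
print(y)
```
[34, 50]
[3, 2, 4, 636]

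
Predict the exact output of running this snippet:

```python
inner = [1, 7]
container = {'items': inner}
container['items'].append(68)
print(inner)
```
[1, 7, 68]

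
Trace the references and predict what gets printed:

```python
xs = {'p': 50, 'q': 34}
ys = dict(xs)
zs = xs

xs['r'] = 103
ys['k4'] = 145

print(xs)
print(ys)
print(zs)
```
{'p': 50, 'q': 34, 'r': 103}
{'p': 50, 'q': 34, 'k4': 145}
{'p': 50, 'q': 34, 'r': 103}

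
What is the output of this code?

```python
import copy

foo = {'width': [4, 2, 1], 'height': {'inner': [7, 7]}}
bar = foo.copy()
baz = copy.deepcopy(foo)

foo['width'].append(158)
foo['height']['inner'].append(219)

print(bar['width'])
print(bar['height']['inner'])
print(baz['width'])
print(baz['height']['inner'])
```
[4, 2, 1, 158]
[7, 7, 219]
[4, 2, 1]
[7, 7]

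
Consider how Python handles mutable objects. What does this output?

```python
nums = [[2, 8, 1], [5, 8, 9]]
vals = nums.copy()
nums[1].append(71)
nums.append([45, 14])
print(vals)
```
[[2, 8, 1], [5, 8, 9, 71]]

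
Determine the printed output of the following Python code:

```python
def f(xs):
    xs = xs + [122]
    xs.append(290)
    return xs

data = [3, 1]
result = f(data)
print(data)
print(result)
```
[3, 1]
[3, 1, 122, 290]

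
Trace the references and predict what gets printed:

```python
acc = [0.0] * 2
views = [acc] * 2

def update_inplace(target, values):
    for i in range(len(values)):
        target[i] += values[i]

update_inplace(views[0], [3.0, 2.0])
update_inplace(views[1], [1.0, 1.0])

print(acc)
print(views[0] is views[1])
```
[4.0, 3.0]
True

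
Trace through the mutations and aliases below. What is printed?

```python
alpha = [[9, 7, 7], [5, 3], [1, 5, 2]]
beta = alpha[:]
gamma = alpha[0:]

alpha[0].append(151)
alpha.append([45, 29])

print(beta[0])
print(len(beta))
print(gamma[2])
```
[9, 7, 7, 151]
3
[1, 5, 2]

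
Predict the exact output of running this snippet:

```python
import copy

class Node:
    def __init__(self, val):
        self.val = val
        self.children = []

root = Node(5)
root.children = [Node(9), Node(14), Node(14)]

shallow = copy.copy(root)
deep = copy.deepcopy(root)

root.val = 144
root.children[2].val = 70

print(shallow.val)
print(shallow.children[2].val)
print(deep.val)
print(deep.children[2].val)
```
5
70
5
14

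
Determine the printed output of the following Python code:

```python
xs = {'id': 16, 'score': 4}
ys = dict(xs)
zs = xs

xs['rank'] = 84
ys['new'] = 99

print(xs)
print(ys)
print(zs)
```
{'id': 16, 'score': 4, 'rank': 84}
{'id': 16, 'score': 4, 'new': 99}
{'id': 16, 'score': 4, 'rank': 84}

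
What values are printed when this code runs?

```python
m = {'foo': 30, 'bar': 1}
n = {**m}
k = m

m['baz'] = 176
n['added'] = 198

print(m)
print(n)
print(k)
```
{'foo': 30, 'bar': 1, 'baz': 176}
{'foo': 30, 'bar': 1, 'added': 198}
{'foo': 30, 'bar': 1, 'baz': 176}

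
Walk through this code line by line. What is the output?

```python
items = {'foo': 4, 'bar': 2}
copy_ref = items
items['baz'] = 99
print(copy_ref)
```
{'foo': 4, 'bar': 2, 'baz': 99}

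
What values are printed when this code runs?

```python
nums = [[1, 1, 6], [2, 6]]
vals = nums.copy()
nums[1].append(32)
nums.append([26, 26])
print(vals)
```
[[1, 1, 6], [2, 6, 32]]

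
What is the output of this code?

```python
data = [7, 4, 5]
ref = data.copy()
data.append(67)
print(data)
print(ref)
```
[7, 4, 5, 67]
[7, 4, 5]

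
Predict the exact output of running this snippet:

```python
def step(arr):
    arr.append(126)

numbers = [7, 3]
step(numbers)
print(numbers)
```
[7, 3, 126]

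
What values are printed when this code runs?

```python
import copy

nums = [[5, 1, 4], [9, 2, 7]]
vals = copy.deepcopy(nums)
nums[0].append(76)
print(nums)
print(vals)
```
[[5, 1, 4, 76], [9, 2, 7]]
[[5, 1, 4], [9, 2, 7]]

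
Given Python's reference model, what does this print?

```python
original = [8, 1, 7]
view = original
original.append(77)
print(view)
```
[8, 1, 7, 77]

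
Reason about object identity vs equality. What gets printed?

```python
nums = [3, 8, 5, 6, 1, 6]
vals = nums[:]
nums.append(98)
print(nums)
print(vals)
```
[3, 8, 5, 6, 1, 6, 98]
[3, 8, 5, 6, 1, 6]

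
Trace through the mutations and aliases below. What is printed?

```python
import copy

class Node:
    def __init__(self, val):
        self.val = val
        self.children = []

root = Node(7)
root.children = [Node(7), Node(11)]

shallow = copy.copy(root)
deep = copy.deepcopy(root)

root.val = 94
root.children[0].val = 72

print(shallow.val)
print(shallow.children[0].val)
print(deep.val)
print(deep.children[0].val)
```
7
72
7
7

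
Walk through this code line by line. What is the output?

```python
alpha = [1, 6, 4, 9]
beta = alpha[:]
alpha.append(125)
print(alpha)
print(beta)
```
[1, 6, 4, 9, 125]
[1, 6, 4, 9]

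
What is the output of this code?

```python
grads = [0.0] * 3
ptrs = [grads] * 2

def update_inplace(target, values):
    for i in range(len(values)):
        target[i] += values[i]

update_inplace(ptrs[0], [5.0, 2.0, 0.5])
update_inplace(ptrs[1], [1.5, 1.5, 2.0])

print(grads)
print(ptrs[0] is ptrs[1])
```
[6.5, 3.5, 2.5]
True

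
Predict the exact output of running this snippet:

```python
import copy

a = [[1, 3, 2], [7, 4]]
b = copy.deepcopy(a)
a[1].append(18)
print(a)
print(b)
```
[[1, 3, 2], [7, 4, 18]]
[[1, 3, 2], [7, 4]]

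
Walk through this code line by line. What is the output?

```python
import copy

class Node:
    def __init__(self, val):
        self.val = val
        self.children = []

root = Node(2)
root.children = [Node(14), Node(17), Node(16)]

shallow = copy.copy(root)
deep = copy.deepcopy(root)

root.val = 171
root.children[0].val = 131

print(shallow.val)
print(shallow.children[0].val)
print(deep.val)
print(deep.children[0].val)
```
2
131
2
14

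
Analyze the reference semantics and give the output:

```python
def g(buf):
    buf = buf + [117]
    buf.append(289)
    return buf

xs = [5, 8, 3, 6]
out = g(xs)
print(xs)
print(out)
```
[5, 8, 3, 6]
[5, 8, 3, 6, 117, 289]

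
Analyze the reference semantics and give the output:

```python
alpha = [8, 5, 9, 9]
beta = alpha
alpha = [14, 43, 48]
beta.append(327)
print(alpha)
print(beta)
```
[14, 43, 48]
[8, 5, 9, 9, 327]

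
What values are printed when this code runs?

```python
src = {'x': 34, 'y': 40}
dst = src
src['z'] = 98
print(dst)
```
{'x': 34, 'y': 40, 'z': 98}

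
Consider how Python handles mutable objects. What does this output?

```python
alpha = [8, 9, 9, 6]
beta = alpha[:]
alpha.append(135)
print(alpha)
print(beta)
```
[8, 9, 9, 6, 135]
[8, 9, 9, 6]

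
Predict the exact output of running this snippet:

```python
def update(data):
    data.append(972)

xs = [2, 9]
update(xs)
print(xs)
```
[2, 9, 972]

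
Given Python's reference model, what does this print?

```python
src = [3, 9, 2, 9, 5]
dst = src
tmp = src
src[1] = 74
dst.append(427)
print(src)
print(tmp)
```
[3, 74, 2, 9, 5, 427]
[3, 74, 2, 9, 5, 427]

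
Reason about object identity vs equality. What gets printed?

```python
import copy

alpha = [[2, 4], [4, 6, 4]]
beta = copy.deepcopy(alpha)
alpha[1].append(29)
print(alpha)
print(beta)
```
[[2, 4], [4, 6, 4, 29]]
[[2, 4], [4, 6, 4]]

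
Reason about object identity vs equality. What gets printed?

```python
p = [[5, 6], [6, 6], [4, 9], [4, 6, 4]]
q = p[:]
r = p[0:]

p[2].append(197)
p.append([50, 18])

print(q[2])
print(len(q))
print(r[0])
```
[4, 9, 197]
4
[5, 6]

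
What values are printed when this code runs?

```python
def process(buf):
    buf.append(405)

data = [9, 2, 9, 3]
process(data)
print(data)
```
[9, 2, 9, 3, 405]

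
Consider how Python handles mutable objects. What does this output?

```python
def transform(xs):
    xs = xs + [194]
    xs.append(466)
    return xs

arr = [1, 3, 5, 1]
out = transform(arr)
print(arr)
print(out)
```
[1, 3, 5, 1]
[1, 3, 5, 1, 194, 466]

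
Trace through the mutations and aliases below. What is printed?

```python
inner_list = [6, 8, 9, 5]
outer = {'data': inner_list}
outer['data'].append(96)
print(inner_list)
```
[6, 8, 9, 5, 96]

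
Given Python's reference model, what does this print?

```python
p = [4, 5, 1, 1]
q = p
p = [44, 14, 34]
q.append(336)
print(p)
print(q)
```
[44, 14, 34]
[4, 5, 1, 1, 336]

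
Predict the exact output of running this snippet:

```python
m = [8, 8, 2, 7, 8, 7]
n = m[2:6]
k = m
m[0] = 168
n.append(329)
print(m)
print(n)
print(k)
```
[168, 8, 2, 7, 8, 7]
[2, 7, 8, 7, 329]
[168, 8, 2, 7, 8, 7]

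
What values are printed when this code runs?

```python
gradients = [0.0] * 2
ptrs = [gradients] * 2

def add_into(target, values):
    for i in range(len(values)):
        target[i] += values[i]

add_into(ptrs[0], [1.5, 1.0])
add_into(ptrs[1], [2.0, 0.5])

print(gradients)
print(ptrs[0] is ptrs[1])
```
[3.5, 1.5]
True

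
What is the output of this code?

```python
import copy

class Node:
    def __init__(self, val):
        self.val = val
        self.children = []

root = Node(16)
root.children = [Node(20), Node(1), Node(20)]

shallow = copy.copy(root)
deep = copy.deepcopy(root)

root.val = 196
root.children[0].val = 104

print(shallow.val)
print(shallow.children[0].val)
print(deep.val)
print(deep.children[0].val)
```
16
104
16
20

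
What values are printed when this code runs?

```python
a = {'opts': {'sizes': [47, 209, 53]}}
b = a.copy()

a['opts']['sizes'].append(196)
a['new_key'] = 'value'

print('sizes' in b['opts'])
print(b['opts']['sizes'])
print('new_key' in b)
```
True
[47, 209, 53, 196]
False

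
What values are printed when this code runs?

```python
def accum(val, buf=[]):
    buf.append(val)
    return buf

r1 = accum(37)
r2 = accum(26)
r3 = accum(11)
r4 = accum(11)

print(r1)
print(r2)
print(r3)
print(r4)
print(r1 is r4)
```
[37, 26, 11, 11]
[37, 26, 11, 11]
[37, 26, 11, 11]
[37, 26, 11, 11]
True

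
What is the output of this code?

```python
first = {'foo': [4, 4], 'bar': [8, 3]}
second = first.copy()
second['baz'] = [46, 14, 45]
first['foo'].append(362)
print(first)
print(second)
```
{'foo': [4, 4, 362], 'bar': [8, 3]}
{'foo': [4, 4, 362], 'bar': [8, 3], 'baz': [46, 14, 45]}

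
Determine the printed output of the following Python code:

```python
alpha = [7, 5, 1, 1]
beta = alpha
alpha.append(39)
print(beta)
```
[7, 5, 1, 1, 39]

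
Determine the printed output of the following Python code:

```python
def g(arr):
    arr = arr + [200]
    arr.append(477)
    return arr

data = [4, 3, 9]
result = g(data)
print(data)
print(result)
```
[4, 3, 9]
[4, 3, 9, 200, 477]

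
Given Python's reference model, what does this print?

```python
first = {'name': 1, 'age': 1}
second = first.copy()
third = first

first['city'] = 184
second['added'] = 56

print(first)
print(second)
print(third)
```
{'name': 1, 'age': 1, 'city': 184}
{'name': 1, 'age': 1, 'added': 56}
{'name': 1, 'age': 1, 'city': 184}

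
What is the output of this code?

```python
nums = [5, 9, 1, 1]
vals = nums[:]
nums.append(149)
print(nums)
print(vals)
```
[5, 9, 1, 1, 149]
[5, 9, 1, 1]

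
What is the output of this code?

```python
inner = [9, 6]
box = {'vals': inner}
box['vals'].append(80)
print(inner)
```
[9, 6, 80]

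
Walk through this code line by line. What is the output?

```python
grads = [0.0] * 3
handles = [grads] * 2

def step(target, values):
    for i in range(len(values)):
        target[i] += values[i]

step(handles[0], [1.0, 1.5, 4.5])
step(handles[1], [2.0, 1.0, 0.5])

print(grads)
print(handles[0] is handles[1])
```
[3.0, 2.5, 5.0]
True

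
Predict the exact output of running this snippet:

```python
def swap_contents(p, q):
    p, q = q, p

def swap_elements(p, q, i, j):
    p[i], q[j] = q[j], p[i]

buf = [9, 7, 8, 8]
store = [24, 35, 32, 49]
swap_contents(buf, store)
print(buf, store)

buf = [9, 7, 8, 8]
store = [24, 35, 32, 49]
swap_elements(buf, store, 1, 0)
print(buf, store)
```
[9, 7, 8, 8] [24, 35, 32, 49]
[9, 24, 8, 8] [7, 35, 32, 49]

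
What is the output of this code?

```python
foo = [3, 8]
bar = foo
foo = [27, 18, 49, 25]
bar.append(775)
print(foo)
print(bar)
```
[27, 18, 49, 25]
[3, 8, 775]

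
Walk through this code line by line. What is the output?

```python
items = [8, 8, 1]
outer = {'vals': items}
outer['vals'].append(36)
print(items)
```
[8, 8, 1, 36]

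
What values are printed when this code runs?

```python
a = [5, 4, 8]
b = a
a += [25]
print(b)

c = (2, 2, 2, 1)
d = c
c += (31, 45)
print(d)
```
[5, 4, 8, 25]
(2, 2, 2, 1)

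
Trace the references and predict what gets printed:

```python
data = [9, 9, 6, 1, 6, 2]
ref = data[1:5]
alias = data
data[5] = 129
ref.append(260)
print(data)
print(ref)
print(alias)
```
[9, 9, 6, 1, 6, 129]
[9, 6, 1, 6, 260]
[9, 9, 6, 1, 6, 129]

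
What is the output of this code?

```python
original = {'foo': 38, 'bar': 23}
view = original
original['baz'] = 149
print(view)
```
{'foo': 38, 'bar': 23, 'baz': 149}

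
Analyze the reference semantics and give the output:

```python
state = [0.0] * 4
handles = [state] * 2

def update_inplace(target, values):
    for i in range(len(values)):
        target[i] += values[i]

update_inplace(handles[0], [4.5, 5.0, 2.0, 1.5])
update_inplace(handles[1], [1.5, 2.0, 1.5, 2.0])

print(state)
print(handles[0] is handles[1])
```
[6.0, 7.0, 3.5, 3.5]
True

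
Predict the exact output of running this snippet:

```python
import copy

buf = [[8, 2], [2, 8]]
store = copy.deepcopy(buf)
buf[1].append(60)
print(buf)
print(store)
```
[[8, 2], [2, 8, 60]]
[[8, 2], [2, 8]]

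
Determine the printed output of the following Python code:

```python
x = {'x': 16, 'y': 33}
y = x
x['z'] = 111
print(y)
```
{'x': 16, 'y': 33, 'z': 111}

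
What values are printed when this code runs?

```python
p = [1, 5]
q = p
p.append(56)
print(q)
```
[1, 5, 56]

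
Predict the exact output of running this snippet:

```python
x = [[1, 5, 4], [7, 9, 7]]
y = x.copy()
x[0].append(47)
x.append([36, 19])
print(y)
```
[[1, 5, 4, 47], [7, 9, 7]]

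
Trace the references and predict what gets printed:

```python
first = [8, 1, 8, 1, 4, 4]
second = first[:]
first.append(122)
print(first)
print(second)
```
[8, 1, 8, 1, 4, 4, 122]
[8, 1, 8, 1, 4, 4]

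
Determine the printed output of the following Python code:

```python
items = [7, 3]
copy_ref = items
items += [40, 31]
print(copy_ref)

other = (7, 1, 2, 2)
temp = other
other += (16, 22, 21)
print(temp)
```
[7, 3, 40, 31]
(7, 1, 2, 2)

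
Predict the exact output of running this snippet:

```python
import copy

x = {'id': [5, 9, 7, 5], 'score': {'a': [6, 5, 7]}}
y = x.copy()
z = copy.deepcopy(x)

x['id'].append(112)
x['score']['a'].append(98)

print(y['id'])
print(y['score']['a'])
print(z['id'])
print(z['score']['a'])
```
[5, 9, 7, 5, 112]
[6, 5, 7, 98]
[5, 9, 7, 5]
[6, 5, 7]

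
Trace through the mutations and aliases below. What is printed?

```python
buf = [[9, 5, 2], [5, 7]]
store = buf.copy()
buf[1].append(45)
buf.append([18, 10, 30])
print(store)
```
[[9, 5, 2], [5, 7, 45]]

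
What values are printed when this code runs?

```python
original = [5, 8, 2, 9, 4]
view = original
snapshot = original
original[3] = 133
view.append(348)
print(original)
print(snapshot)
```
[5, 8, 2, 133, 4, 348]
[5, 8, 2, 133, 4, 348]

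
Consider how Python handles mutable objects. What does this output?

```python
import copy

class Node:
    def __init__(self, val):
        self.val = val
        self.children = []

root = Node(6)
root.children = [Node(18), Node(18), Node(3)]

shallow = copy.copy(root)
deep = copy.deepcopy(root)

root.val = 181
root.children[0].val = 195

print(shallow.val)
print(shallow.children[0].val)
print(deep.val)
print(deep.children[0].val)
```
6
195
6
18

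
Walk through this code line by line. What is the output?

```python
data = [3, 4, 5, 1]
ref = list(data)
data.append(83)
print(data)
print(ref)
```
[3, 4, 5, 1, 83]
[3, 4, 5, 1]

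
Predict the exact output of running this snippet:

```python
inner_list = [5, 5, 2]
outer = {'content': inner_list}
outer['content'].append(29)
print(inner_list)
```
[5, 5, 2, 29]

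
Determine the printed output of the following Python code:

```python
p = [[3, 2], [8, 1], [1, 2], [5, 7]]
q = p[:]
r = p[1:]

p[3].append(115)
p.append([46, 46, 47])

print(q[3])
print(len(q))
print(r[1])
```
[5, 7, 115]
4
[1, 2]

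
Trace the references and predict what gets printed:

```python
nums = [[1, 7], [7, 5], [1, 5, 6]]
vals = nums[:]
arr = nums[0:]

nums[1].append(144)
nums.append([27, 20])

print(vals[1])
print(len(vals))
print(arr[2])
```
[7, 5, 144]
3
[1, 5, 6]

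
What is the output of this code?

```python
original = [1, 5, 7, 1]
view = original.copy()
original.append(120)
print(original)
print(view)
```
[1, 5, 7, 1, 120]
[1, 5, 7, 1]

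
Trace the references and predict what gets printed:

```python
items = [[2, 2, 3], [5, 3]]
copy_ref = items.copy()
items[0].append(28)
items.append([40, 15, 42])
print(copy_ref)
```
[[2, 2, 3, 28], [5, 3]]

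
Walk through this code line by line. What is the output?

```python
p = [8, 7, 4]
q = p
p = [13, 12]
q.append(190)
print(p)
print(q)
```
[13, 12]
[8, 7, 4, 190]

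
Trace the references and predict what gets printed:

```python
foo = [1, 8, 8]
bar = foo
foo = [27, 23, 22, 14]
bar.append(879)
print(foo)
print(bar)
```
[27, 23, 22, 14]
[1, 8, 8, 879]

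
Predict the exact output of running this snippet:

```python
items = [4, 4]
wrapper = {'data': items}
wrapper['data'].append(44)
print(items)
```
[4, 4, 44]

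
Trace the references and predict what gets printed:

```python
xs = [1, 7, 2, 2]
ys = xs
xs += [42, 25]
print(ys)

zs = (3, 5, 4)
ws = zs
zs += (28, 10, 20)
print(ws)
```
[1, 7, 2, 2, 42, 25]
(3, 5, 4)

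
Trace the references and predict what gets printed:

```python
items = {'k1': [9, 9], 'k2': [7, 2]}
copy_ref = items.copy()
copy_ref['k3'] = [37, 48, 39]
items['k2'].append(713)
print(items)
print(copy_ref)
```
{'k1': [9, 9], 'k2': [7, 2, 713]}
{'k1': [9, 9], 'k2': [7, 2, 713], 'k3': [37, 48, 39]}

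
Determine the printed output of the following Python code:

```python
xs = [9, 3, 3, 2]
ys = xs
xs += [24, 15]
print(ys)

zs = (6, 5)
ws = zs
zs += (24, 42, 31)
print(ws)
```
[9, 3, 3, 2, 24, 15]
(6, 5)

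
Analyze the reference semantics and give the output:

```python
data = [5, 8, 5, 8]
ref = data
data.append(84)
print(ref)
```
[5, 8, 5, 8, 84]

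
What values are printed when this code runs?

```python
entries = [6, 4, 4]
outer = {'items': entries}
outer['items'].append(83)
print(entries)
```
[6, 4, 4, 83]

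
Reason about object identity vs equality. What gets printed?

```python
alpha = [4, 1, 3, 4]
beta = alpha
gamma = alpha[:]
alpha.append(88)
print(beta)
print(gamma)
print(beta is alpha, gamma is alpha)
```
[4, 1, 3, 4, 88]
[4, 1, 3, 4]
True False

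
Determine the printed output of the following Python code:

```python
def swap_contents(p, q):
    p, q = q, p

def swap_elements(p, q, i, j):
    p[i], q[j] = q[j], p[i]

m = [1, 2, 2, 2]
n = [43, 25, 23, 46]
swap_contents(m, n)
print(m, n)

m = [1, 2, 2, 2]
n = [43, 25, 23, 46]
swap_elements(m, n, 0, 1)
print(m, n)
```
[1, 2, 2, 2] [43, 25, 23, 46]
[25, 2, 2, 2] [43, 1, 23, 46]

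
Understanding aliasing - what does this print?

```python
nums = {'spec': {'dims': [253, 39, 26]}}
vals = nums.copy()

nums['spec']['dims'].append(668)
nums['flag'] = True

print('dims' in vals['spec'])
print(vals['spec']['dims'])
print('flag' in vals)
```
True
[253, 39, 26, 668]
False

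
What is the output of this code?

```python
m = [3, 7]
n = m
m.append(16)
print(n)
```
[3, 7, 16]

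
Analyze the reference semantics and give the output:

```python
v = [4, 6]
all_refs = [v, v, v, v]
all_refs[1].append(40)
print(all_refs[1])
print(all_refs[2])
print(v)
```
[4, 6, 40]
[4, 6, 40]
[4, 6, 40]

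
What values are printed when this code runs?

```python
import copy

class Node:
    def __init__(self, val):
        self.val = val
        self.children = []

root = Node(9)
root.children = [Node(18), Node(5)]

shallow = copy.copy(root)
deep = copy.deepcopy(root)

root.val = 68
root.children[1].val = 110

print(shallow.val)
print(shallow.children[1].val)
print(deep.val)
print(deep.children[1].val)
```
9
110
9
5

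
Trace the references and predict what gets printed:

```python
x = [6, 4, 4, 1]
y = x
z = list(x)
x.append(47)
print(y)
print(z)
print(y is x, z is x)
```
[6, 4, 4, 1, 47]
[6, 4, 4, 1]
True False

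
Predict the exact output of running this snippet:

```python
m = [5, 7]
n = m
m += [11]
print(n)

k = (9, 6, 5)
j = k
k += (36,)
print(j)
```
[5, 7, 11]
(9, 6, 5)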